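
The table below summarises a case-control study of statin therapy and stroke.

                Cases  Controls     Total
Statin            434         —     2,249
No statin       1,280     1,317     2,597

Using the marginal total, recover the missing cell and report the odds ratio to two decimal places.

The missing cell is in the exposed row: 2249 − 434 = 1815.
So a = 434, b = 1815, c = 1280, d = 1317.
OR = (a·d)/(b·c) = (434 × 1317) / (1815 × 1280) = 571578 / 2323200 = 0.24603

0.25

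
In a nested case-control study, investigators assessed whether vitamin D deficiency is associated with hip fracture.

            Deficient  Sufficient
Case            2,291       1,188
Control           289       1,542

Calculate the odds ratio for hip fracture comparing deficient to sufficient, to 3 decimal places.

10.290

Reading the table with exposure as columns: a = 2291 (Deficient, case), b = 289 (Deficient, non-case), c = 1188 (Sufficient, case), d = 1542.
OR = (a·d)/(b·c) = (2291 × 1542) / (289 × 1188) = 3532722 / 343332 = 10.28952
The odds of hip fracture are about 10.29 times as high in the deficient group.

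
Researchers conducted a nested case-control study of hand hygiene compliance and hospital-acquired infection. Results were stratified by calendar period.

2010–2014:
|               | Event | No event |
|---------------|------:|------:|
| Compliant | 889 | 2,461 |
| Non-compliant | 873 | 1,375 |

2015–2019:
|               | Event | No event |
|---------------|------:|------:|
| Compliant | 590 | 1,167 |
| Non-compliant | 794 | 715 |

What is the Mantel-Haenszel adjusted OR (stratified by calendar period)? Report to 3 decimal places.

OR_MH = Σ(aᵢdᵢ/nᵢ) / Σ(bᵢcᵢ/nᵢ), where nᵢ is the stratum total.
Stratum 1 (2010–2014): n = 5598; a·d/n = 889·1375/5598 = 218.3592; b·c/n = 2461·873/5598 = 383.7894
Stratum 2 (2015–2019): n = 3266; a·d/n = 590·715/3266 = 129.1641; b·c/n = 1167·794/3266 = 283.7103
OR_MH = (218.3592 + 129.1641) / (383.7894 + 283.7103) = 347.5234 / 667.4997 = 0.52063

0.521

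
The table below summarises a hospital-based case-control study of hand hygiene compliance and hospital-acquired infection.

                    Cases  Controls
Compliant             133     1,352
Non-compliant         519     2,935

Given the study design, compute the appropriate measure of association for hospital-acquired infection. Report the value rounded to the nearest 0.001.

0.556

Cells: a = 133, b = 1352, c = 519, d = 2935.
This is a hospital-based case-control study: participants were sampled on outcome status, so risks in the source population cannot be estimated directly — relative risk is not valid here. The odds ratio is the appropriate measure.
OR = (a·d)/(b·c) = (133 × 2935) / (1352 × 519) = 390355 / 701688 = 0.55631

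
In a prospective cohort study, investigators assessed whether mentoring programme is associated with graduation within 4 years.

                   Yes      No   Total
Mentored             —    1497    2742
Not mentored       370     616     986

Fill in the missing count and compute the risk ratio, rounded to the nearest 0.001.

The missing cell is in the exposed row: 2742 − 1497 = 1245.
So a = 1245, b = 1497, c = 370, d = 616.
RR = [a/(a+b)] / [c/(c+d)] = (1245/2742) / (370/986) = 0.45405/0.37525 = 1.20998

1.210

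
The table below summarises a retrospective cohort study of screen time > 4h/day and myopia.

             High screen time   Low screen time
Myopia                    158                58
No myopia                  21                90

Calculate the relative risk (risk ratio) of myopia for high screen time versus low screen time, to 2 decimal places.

2.25

Reading the table with exposure as columns: a = 158 (High screen time, case), b = 21 (High screen time, non-case), c = 58 (Low screen time, case), d = 90.
Risk in exposed = 158/179 = 0.88268; risk in unexposed = 58/148 = 0.39189.
RR = 0.88268 / 0.39189 = 2.25236
The risk among the exposed is 2.25 times that among the unexposed.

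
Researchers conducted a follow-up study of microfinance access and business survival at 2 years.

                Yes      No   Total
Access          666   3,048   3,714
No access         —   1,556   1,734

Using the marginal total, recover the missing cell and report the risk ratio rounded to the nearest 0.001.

1.747

The missing cell is in the unexposed row: 1734 − 1556 = 178.
So a = 666, b = 3048, c = 178, d = 1556.
RR = [a/(a+b)] / [c/(c+d)] = (666/3714) / (178/1734) = 0.17932/0.10265 = 1.74687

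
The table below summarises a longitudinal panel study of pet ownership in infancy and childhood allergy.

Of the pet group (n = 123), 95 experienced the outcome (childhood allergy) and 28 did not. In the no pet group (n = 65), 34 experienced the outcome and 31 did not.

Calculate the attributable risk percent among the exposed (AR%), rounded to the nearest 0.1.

32.3

From the description: a = 95, b = 28, c = 34, d = 31.
Risk in exposed = 95/123 = 0.77236; risk in unexposed = 34/65 = 0.52308.
RR = 0.77236/0.52308 = 1.47657
AR% = (RR − 1)/RR × 100 = (1.47657 − 1)/1.47657 × 100 = 32.2753%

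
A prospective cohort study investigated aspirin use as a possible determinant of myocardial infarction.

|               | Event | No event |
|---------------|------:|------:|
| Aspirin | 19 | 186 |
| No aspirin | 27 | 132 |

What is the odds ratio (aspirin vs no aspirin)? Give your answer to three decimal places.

0.499

Cells: a = 19, b = 186, c = 27, d = 132.
OR = (a·d)/(b·c) = (19 × 132) / (186 × 27) = 2508 / 5022 = 0.49940
Exposure is associated with lower odds of myocardial infarction (OR = 0.50 < 1).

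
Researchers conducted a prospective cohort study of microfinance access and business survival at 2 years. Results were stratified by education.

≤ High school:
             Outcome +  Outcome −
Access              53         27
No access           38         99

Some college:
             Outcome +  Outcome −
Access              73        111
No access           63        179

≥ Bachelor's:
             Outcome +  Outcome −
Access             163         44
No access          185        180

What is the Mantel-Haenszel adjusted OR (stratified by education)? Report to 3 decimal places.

OR_MH = Σ(aᵢdᵢ/nᵢ) / Σ(bᵢcᵢ/nᵢ), where nᵢ is the stratum total.
Stratum 1 (≤ High school): n = 217; a·d/n = 53·99/217 = 24.1797; b·c/n = 27·38/217 = 4.7281
Stratum 2 (Some college): n = 426; a·d/n = 73·179/426 = 30.6737; b·c/n = 111·63/426 = 16.4155
Stratum 3 (≥ Bachelor's): n = 572; a·d/n = 163·180/572 = 51.2937; b·c/n = 44·185/572 = 14.2308
OR_MH = (24.1797 + 30.6737 + 51.2937) / (4.7281 + 16.4155 + 14.2308) = 106.1471 / 35.3744 = 3.00068

3.001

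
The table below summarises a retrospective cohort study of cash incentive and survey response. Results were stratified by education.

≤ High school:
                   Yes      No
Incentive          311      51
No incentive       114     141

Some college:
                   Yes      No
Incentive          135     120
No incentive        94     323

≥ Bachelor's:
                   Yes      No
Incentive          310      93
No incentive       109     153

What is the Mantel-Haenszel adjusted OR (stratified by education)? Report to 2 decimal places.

5.00

OR_MH = Σ(aᵢdᵢ/nᵢ) / Σ(bᵢcᵢ/nᵢ), where nᵢ is the stratum total.
Stratum 1 (≤ High school): n = 617; a·d/n = 311·141/617 = 71.0713; b·c/n = 51·114/617 = 9.4230
Stratum 2 (Some college): n = 672; a·d/n = 135·323/672 = 64.8884; b·c/n = 120·94/672 = 16.7857
Stratum 3 (≥ Bachelor's): n = 665; a·d/n = 310·153/665 = 71.3233; b·c/n = 93·109/665 = 15.2436
OR_MH = (71.0713 + 64.8884 + 71.3233) / (9.4230 + 16.7857 + 15.2436) = 207.2830 / 41.4523 = 5.00051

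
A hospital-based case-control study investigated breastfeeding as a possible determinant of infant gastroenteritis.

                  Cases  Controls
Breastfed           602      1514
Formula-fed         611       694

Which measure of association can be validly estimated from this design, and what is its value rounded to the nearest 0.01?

Cells: a = 602, b = 1514, c = 611, d = 694.
This is a hospital-based case-control study: participants were sampled on outcome status, so risks in the source population cannot be estimated directly — relative risk is not valid here. The odds ratio is the appropriate measure.
OR = (a·d)/(b·c) = (602 × 694) / (1514 × 611) = 417788 / 925054 = 0.45164

0.45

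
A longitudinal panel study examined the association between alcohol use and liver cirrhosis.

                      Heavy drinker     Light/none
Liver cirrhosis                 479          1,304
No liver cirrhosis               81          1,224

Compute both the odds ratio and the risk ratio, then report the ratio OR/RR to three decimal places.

3.347

Reading the table with exposure as columns: a = 479 (Heavy drinker, case), b = 81 (Heavy drinker, non-case), c = 1304 (Light/none, case), d = 1224.
OR = (479·1224)/(81·1304) = 586296/105624 = 5.55078
Risk in exposed = 479/560 = 0.85536; risk in unexposed = 1304/2528 = 0.51582; RR = 1.65824
OR/RR = 5.55078 / 1.65824 = 3.34740
The outcome is not rare, so the OR lies further from 1 than the RR.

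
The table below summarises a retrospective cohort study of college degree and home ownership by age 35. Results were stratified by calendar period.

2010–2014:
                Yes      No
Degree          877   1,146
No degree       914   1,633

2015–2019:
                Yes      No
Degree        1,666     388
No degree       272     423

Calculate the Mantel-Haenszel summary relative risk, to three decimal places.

RR_MH = Σ(aᵢ·n₀ᵢ/nᵢ) / Σ(cᵢ·n₁ᵢ/nᵢ), with n₁ᵢ = aᵢ+bᵢ (exposed), n₀ᵢ = cᵢ+dᵢ (unexposed), nᵢ = n₁ᵢ+n₀ᵢ.
Stratum 1 (2010–2014): n₁ = 2023, n₀ = 2547, n = 4570; a·n₀/n = 877·2547/4570 = 488.7788; c·n₁/n = 914·2023/4570 = 404.6000
Stratum 2 (2015–2019): n₁ = 2054, n₀ = 695, n = 2749; a·n₀/n = 1666·695/2749 = 421.1968; c·n₁/n = 272·2054/2749 = 203.2332
RR_MH = (488.7788 + 421.1968) / (404.6000 + 203.2332) = 909.9756 / 607.8332 = 1.49708

1.497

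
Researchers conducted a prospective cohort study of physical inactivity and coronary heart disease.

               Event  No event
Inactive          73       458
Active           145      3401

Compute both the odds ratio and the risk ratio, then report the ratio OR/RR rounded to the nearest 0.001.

Cells: a = 73, b = 458, c = 145, d = 3401.
OR = (73·3401)/(458·145) = 248273/66410 = 3.73849
Risk in exposed = 73/531 = 0.13748; risk in unexposed = 145/3546 = 0.04089; RR = 3.36201
OR/RR = 3.73849 / 3.36201 = 1.11198
The outcome is not rare, so the OR lies further from 1 than the RR.

1.112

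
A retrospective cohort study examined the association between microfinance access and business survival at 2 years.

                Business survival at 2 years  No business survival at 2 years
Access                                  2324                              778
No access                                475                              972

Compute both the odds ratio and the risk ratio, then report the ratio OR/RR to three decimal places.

Cells: a = 2324, b = 778, c = 475, d = 972.
OR = (2324·972)/(778·475) = 2258928/369550 = 6.11265
Risk in exposed = 2324/3102 = 0.74919; risk in unexposed = 475/1447 = 0.32827; RR = 2.28228
OR/RR = 6.11265 / 2.28228 = 2.67830
The outcome is not rare, so the OR lies further from 1 than the RR.

2.678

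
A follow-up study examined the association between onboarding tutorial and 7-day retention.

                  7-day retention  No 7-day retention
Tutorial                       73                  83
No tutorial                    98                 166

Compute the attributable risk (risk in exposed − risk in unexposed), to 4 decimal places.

Cells: a = 73, b = 83, c = 98, d = 166.
Risk in exposed = 73/156 = 0.467949; risk in unexposed = 98/264 = 0.371212.
Risk difference = 0.467949 − 0.371212 = 0.096737

0.0967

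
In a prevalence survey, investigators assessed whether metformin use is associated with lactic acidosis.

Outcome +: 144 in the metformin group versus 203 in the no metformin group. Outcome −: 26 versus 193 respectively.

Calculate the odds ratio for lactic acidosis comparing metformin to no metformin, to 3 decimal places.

From the description: a = 144, b = 26, c = 203, d = 193.
OR = (a·d)/(b·c) = (144 × 193) / (26 × 203) = 27792 / 5278 = 5.26563
The odds of lactic acidosis are about 5.27 times as high in the metformin group.

5.266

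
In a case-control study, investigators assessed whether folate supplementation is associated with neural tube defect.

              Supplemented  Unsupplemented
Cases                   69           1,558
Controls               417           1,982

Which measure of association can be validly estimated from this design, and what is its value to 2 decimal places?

0.21

Reading the table with exposure as columns: a = 69 (Supplemented, case), b = 417 (Supplemented, non-case), c = 1558 (Unsupplemented, case), d = 1982.
This is a case-control study: participants were sampled on outcome status, so risks in the source population cannot be estimated directly — relative risk is not valid here. The odds ratio is the appropriate measure.
OR = (a·d)/(b·c) = (69 × 1982) / (417 × 1558) = 136758 / 649686 = 0.21050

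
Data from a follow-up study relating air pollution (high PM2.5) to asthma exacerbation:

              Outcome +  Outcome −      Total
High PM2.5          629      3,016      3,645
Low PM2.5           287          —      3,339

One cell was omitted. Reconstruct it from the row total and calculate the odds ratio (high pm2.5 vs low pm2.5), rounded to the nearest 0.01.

The missing cell is in the unexposed row: 3339 − 287 = 3052.
So a = 629, b = 3016, c = 287, d = 3052.
OR = (a·d)/(b·c) = (629 × 3052) / (3016 × 287) = 1919708 / 865592 = 2.21780

2.22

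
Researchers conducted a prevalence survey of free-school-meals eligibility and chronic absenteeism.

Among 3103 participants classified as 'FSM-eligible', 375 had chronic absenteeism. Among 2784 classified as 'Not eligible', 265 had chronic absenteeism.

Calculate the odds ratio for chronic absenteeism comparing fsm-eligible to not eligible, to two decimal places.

1.31

From the description: a = 375, b = 2728, c = 265, d = 2519.
OR = (a·d)/(b·c) = (375 × 2519) / (2728 × 265) = 944625 / 722920 = 1.30668
The odds of chronic absenteeism are about 1.31 times as high in the fsm-eligible group.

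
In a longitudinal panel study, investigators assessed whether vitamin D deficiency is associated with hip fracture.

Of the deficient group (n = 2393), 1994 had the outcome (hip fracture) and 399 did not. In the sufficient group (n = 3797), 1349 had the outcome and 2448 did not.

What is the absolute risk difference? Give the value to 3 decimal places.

0.478

From the description: a = 1994, b = 399, c = 1349, d = 2448.
Risk in exposed = 1994/2393 = 0.833264; risk in unexposed = 1349/3797 = 0.355280.
Risk difference = 0.833264 − 0.355280 = 0.477983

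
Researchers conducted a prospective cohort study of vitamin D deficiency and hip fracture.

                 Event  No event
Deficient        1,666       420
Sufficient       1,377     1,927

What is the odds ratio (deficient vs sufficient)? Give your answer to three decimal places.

Cells: a = 1666, b = 420, c = 1377, d = 1927.
OR = (a·d)/(b·c) = (1666 × 1927) / (420 × 1377) = 3210382 / 578340 = 5.55103
The odds of hip fracture are about 5.55 times as high in the deficient group.

5.551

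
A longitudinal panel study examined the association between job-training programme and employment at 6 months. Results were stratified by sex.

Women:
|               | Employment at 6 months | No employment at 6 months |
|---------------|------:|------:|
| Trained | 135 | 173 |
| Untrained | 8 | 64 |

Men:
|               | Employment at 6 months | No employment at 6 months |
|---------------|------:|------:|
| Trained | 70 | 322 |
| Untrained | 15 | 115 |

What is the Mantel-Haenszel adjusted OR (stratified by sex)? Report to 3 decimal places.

OR_MH = Σ(aᵢdᵢ/nᵢ) / Σ(bᵢcᵢ/nᵢ), where nᵢ is the stratum total.
Stratum 1 (Women): n = 380; a·d/n = 135·64/380 = 22.7368; b·c/n = 173·8/380 = 3.6421
Stratum 2 (Men): n = 522; a·d/n = 70·115/522 = 15.4215; b·c/n = 322·15/522 = 9.2529
OR_MH = (22.7368 + 15.4215) / (3.6421 + 9.2529) = 38.1583 / 12.8950 = 2.95916

2.959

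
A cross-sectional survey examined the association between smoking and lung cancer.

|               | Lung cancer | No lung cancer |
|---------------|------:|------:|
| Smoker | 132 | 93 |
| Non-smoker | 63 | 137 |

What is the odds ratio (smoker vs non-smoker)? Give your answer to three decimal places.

Cells: a = 132, b = 93, c = 63, d = 137.
OR = (a·d)/(b·c) = (132 × 137) / (93 × 63) = 18084 / 5859 = 3.08653
The odds of lung cancer are about 3.09 times as high in the smoker group.

3.087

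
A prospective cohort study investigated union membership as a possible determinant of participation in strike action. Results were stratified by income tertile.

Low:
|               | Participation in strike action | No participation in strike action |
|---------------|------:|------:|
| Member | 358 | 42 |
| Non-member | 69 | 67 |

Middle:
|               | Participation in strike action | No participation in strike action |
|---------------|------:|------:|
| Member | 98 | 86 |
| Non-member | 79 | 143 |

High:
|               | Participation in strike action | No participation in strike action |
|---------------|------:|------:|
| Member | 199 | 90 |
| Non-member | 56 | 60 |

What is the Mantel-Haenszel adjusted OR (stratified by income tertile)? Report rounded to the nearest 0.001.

3.144

OR_MH = Σ(aᵢdᵢ/nᵢ) / Σ(bᵢcᵢ/nᵢ), where nᵢ is the stratum total.
Stratum 1 (Low): n = 536; a·d/n = 358·67/536 = 44.7500; b·c/n = 42·69/536 = 5.4067
Stratum 2 (Middle): n = 406; a·d/n = 98·143/406 = 34.5172; b·c/n = 86·79/406 = 16.7340
Stratum 3 (High): n = 405; a·d/n = 199·60/405 = 29.4815; b·c/n = 90·56/405 = 12.4444
OR_MH = (44.7500 + 34.5172 + 29.4815) / (5.4067 + 16.7340 + 12.4444) = 108.7487 / 34.5852 = 3.14438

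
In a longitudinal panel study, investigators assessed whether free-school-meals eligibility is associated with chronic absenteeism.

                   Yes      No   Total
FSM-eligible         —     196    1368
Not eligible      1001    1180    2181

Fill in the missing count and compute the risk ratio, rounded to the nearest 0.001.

The missing cell is in the exposed row: 1368 − 196 = 1172.
So a = 1172, b = 196, c = 1001, d = 1180.
RR = [a/(a+b)] / [c/(c+d)] = (1172/1368) / (1001/2181) = 0.85673/0.45896 = 1.86665

1.867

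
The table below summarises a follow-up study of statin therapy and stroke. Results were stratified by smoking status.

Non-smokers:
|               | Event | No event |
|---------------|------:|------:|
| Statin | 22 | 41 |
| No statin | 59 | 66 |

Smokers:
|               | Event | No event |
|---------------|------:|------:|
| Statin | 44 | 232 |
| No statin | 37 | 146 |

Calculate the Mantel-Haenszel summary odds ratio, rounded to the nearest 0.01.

OR_MH = Σ(aᵢdᵢ/nᵢ) / Σ(bᵢcᵢ/nᵢ), where nᵢ is the stratum total.
Stratum 1 (Non-smokers): n = 188; a·d/n = 22·66/188 = 7.7234; b·c/n = 41·59/188 = 12.8670
Stratum 2 (Smokers): n = 459; a·d/n = 44·146/459 = 13.9956; b·c/n = 232·37/459 = 18.7015
OR_MH = (7.7234 + 13.9956) / (12.8670 + 18.7015) = 21.7190 / 31.5685 = 0.68800

0.69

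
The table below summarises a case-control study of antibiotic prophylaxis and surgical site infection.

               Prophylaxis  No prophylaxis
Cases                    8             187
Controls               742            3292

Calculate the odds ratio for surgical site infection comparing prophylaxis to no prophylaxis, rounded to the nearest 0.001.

Reading the table with exposure as columns: a = 8 (Prophylaxis, case), b = 742 (Prophylaxis, non-case), c = 187 (No prophylaxis, case), d = 3292.
OR = (a·d)/(b·c) = (8 × 3292) / (742 × 187) = 26336 / 138754 = 0.18980
Exposure is associated with lower odds of surgical site infection (OR = 0.19 < 1).

0.190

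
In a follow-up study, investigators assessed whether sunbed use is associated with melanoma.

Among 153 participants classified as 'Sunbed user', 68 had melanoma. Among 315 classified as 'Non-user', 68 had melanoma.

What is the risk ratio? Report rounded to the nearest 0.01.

2.06

From the description: a = 68, b = 85, c = 68, d = 247.
Risk in exposed = 68/153 = 0.44444; risk in unexposed = 68/315 = 0.21587.
RR = 0.44444 / 0.21587 = 2.05882
The risk among the exposed is 2.06 times that among the unexposed.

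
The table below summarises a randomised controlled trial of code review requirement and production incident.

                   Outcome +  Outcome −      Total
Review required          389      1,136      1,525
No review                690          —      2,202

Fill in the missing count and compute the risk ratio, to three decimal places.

The missing cell is in the unexposed row: 2202 − 690 = 1512.
So a = 389, b = 1136, c = 690, d = 1512.
RR = [a/(a+b)] / [c/(c+d)] = (389/1525) / (690/2202) = 0.25508/0.31335 = 0.81404

0.814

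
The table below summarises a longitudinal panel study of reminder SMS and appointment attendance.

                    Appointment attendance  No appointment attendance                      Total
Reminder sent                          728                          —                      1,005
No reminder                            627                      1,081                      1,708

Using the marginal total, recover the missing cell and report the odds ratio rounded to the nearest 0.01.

4.53

The missing cell is in the exposed row: 1005 − 728 = 277.
So a = 728, b = 277, c = 627, d = 1081.
OR = (a·d)/(b·c) = (728 × 1081) / (277 × 627) = 786968 / 173679 = 4.53116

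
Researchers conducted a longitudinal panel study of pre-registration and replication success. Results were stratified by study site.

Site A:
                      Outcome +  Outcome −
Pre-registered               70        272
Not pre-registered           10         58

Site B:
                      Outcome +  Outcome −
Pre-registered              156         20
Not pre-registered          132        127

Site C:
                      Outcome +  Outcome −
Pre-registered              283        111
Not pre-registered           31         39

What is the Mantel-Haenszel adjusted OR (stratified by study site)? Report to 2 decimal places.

OR_MH = Σ(aᵢdᵢ/nᵢ) / Σ(bᵢcᵢ/nᵢ), where nᵢ is the stratum total.
Stratum 1 (Site A): n = 410; a·d/n = 70·58/410 = 9.9024; b·c/n = 272·10/410 = 6.6341
Stratum 2 (Site B): n = 435; a·d/n = 156·127/435 = 45.5448; b·c/n = 20·132/435 = 6.0690
Stratum 3 (Site C): n = 464; a·d/n = 283·39/464 = 23.7866; b·c/n = 111·31/464 = 7.4159
OR_MH = (9.9024 + 45.5448 + 23.7866) / (6.6341 + 6.0690 + 7.4159) = 79.2339 / 20.1191 = 3.93825

3.94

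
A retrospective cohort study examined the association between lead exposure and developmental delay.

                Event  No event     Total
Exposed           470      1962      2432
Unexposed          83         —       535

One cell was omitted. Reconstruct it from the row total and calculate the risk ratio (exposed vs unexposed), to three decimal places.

1.246

The missing cell is in the unexposed row: 535 − 83 = 452.
So a = 470, b = 1962, c = 83, d = 452.
RR = [a/(a+b)] / [c/(c+d)] = (470/2432) / (83/535) = 0.19326/0.15514 = 1.24569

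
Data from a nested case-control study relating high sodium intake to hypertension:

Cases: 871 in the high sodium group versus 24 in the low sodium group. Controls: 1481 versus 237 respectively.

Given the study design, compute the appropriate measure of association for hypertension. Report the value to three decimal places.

5.808

From the description: a = 871, b = 1481, c = 24, d = 237.
This is a nested case-control study: participants were sampled on outcome status, so risks in the source population cannot be estimated directly — relative risk is not valid here. The odds ratio is the appropriate measure.
OR = (a·d)/(b·c) = (871 × 237) / (1481 × 24) = 206427 / 35544 = 5.80765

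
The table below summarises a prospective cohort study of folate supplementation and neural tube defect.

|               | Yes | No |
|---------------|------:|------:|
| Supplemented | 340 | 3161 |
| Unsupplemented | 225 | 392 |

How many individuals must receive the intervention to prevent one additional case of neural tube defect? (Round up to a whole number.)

Risk in treated group = 340/3501 = 0.09712; risk in control = 225/617 = 0.36467.
Absolute risk reduction = 0.36467 − 0.09712 = 0.26755
NNT = 1 / ARR = 1 / 0.26755 = 3.738 → round up → 4

4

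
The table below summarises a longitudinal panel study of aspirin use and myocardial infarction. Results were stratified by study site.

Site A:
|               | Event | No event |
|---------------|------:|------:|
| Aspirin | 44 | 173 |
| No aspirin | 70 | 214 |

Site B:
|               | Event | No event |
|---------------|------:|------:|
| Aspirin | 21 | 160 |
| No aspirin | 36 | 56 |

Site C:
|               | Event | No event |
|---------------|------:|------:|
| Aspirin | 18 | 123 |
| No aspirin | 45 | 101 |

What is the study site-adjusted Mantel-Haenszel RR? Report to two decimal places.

0.54

RR_MH = Σ(aᵢ·n₀ᵢ/nᵢ) / Σ(cᵢ·n₁ᵢ/nᵢ), with n₁ᵢ = aᵢ+bᵢ (exposed), n₀ᵢ = cᵢ+dᵢ (unexposed), nᵢ = n₁ᵢ+n₀ᵢ.
Stratum 1 (Site A): n₁ = 217, n₀ = 284, n = 501; a·n₀/n = 44·284/501 = 24.9421; c·n₁/n = 70·217/501 = 30.3194
Stratum 2 (Site B): n₁ = 181, n₀ = 92, n = 273; a·n₀/n = 21·92/273 = 7.0769; c·n₁/n = 36·181/273 = 23.8681
Stratum 3 (Site C): n₁ = 141, n₀ = 146, n = 287; a·n₀/n = 18·146/287 = 9.1568; c·n₁/n = 45·141/287 = 22.1080
RR_MH = (24.9421 + 7.0769 + 9.1568) / (30.3194 + 23.8681 + 22.1080) = 41.1758 / 76.2955 = 0.53969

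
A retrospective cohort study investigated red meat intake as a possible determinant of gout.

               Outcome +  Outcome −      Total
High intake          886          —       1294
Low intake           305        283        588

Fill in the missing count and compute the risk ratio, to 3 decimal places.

The missing cell is in the exposed row: 1294 − 886 = 408.
So a = 886, b = 408, c = 305, d = 283.
RR = [a/(a+b)] / [c/(c+d)] = (886/1294) / (305/588) = 0.68470/0.51871 = 1.32001

1.320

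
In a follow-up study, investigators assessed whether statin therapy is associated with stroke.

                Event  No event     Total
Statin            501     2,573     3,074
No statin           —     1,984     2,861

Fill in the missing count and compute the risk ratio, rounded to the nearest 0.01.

The missing cell is in the unexposed row: 2861 − 1984 = 877.
So a = 501, b = 2573, c = 877, d = 1984.
RR = [a/(a+b)] / [c/(c+d)] = (501/3074) / (877/2861) = 0.16298/0.30654 = 0.53168

0.53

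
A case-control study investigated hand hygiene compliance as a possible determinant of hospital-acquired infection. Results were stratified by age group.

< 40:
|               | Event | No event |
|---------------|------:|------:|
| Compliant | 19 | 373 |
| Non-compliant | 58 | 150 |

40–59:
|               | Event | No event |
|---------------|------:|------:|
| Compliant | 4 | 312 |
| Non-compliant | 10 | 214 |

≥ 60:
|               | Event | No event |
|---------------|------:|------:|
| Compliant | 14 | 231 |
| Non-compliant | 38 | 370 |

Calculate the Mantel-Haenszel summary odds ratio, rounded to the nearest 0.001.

0.258

OR_MH = Σ(aᵢdᵢ/nᵢ) / Σ(bᵢcᵢ/nᵢ), where nᵢ is the stratum total.
Stratum 1 (< 40): n = 600; a·d/n = 19·150/600 = 4.7500; b·c/n = 373·58/600 = 36.0567
Stratum 2 (40–59): n = 540; a·d/n = 4·214/540 = 1.5852; b·c/n = 312·10/540 = 5.7778
Stratum 3 (≥ 60): n = 653; a·d/n = 14·370/653 = 7.9326; b·c/n = 231·38/653 = 13.4426
OR_MH = (4.7500 + 1.5852 + 7.9326) / (36.0567 + 5.7778 + 13.4426) = 14.2678 / 55.2770 = 0.25811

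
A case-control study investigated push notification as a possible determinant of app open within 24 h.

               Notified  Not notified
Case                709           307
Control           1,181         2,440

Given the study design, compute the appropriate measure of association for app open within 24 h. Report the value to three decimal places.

Reading the table with exposure as columns: a = 709 (Notified, case), b = 1181 (Notified, non-case), c = 307 (Not notified, case), d = 2440.
This is a case-control study: participants were sampled on outcome status, so risks in the source population cannot be estimated directly — relative risk is not valid here. The odds ratio is the appropriate measure.
OR = (a·d)/(b·c) = (709 × 2440) / (1181 × 307) = 1729960 / 362567 = 4.77142

4.771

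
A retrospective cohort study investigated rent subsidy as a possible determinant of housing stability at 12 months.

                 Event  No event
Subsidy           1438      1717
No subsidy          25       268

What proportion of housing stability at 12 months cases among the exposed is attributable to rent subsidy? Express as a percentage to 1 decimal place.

Cells: a = 1438, b = 1717, c = 25, d = 268.
Risk in exposed = 1438/3155 = 0.45578; risk in unexposed = 25/293 = 0.08532.
RR = 0.45578/0.08532 = 5.34179
AR% = (RR − 1)/RR × 100 = (5.34179 − 1)/5.34179 × 100 = 81.2797%

81.3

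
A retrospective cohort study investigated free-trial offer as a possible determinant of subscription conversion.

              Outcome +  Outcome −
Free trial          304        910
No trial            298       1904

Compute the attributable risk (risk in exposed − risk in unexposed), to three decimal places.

Cells: a = 304, b = 910, c = 298, d = 1904.
Risk in exposed = 304/1214 = 0.250412; risk in unexposed = 298/2202 = 0.135332.
Risk difference = 0.250412 − 0.135332 = 0.115080

0.115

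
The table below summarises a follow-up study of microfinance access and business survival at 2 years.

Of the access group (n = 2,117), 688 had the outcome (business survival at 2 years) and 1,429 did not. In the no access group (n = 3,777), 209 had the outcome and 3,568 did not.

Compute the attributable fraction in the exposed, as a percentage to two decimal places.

82.97

From the description: a = 688, b = 1429, c = 209, d = 3568.
Risk in exposed = 688/2117 = 0.32499; risk in unexposed = 209/3777 = 0.05533.
RR = 0.32499/0.05533 = 5.87311
AR% = (RR − 1)/RR × 100 = (5.87311 − 1)/5.87311 × 100 = 82.9733%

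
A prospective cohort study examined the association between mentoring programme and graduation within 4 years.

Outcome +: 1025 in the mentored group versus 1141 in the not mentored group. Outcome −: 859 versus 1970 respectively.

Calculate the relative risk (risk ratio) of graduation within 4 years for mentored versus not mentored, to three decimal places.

1.483

From the description: a = 1025, b = 859, c = 1141, d = 1970.
Risk in exposed = 1025/1884 = 0.54406; risk in unexposed = 1141/3111 = 0.36676.
RR = 0.54406 / 0.36676 = 1.48340
The risk among the exposed is 1.48 times that among the unexposed.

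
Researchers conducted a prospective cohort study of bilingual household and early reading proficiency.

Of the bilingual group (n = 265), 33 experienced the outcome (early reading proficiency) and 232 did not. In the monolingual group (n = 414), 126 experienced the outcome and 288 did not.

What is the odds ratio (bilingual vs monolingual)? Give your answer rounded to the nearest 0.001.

0.325

From the description: a = 33, b = 232, c = 126, d = 288.
OR = (a·d)/(b·c) = (33 × 288) / (232 × 126) = 9504 / 29232 = 0.32512
Exposure is associated with lower odds of early reading proficiency (OR = 0.33 < 1).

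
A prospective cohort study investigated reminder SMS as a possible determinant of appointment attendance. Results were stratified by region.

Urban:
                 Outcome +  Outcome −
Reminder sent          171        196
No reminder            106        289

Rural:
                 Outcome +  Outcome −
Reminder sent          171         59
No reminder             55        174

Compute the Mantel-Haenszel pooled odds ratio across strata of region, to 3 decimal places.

3.777

OR_MH = Σ(aᵢdᵢ/nᵢ) / Σ(bᵢcᵢ/nᵢ), where nᵢ is the stratum total.
Stratum 1 (Urban): n = 762; a·d/n = 171·289/762 = 64.8543; b·c/n = 196·106/762 = 27.2651
Stratum 2 (Rural): n = 459; a·d/n = 171·174/459 = 64.8235; b·c/n = 59·55/459 = 7.0697
OR_MH = (64.8543 + 64.8235) / (27.2651 + 7.0697) = 129.6779 / 34.3348 = 3.77686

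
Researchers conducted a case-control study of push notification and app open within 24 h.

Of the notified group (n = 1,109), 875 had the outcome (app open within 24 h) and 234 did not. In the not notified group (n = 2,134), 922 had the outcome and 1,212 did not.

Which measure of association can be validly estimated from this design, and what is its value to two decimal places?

From the description: a = 875, b = 234, c = 922, d = 1212.
This is a case-control study: participants were sampled on outcome status, so risks in the source population cannot be estimated directly — relative risk is not valid here. The odds ratio is the appropriate measure.
OR = (a·d)/(b·c) = (875 × 1212) / (234 × 922) = 1060500 / 215748 = 4.91546

4.92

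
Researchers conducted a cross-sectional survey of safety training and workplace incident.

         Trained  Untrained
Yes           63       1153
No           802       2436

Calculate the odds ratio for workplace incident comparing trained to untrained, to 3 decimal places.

Reading the table with exposure as columns: a = 63 (Trained, case), b = 802 (Trained, non-case), c = 1153 (Untrained, case), d = 2436.
OR = (a·d)/(b·c) = (63 × 2436) / (802 × 1153) = 153468 / 924706 = 0.16596
Exposure is associated with lower odds of workplace incident (OR = 0.17 < 1).

0.166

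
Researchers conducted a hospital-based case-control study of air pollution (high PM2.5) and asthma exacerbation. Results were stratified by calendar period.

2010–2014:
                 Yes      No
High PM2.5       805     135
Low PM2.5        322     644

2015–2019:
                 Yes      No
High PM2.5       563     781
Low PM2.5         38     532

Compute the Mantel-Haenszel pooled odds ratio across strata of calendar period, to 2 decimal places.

11.18

OR_MH = Σ(aᵢdᵢ/nᵢ) / Σ(bᵢcᵢ/nᵢ), where nᵢ is the stratum total.
Stratum 1 (2010–2014): n = 1906; a·d/n = 805·644/1906 = 271.9937; b·c/n = 135·322/1906 = 22.8069
Stratum 2 (2015–2019): n = 1914; a·d/n = 563·532/1914 = 156.4869; b·c/n = 781·38/1914 = 15.5057
OR_MH = (271.9937 + 156.4869) / (22.8069 + 15.5057) = 428.4806 / 38.3127 = 11.18378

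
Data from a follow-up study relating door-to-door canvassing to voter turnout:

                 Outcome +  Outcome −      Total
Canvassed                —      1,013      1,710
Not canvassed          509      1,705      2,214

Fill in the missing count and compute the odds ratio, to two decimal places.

The missing cell is in the exposed row: 1710 − 1013 = 697.
So a = 697, b = 1013, c = 509, d = 1705.
OR = (a·d)/(b·c) = (697 × 1705) / (1013 × 509) = 1188385 / 515617 = 2.30478

2.30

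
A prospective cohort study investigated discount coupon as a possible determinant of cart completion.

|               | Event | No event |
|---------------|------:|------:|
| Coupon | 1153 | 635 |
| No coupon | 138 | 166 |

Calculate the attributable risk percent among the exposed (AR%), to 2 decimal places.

29.60

Cells: a = 1153, b = 635, c = 138, d = 166.
Risk in exposed = 1153/1788 = 0.64485; risk in unexposed = 138/304 = 0.45395.
RR = 0.64485/0.45395 = 1.42055
AR% = (RR − 1)/RR × 100 = (1.42055 − 1)/1.42055 × 100 = 29.6047%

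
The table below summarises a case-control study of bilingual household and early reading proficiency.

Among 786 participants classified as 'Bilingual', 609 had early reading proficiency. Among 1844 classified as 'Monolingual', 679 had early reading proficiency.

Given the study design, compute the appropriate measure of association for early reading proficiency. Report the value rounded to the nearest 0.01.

5.90

From the description: a = 609, b = 177, c = 679, d = 1165.
This is a case-control study: participants were sampled on outcome status, so risks in the source population cannot be estimated directly — relative risk is not valid here. The odds ratio is the appropriate measure.
OR = (a·d)/(b·c) = (609 × 1165) / (177 × 679) = 709485 / 120183 = 5.90337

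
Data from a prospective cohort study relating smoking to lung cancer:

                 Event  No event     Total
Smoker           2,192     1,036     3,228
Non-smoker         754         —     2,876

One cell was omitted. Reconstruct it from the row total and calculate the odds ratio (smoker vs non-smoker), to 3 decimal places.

5.955

The missing cell is in the unexposed row: 2876 − 754 = 2122.
So a = 2192, b = 1036, c = 754, d = 2122.
OR = (a·d)/(b·c) = (2192 × 2122) / (1036 × 754) = 4651424 / 781144 = 5.95463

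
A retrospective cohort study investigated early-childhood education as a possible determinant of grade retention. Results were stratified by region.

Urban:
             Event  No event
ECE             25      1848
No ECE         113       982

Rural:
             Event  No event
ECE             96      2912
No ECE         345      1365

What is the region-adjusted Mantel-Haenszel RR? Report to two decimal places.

RR_MH = Σ(aᵢ·n₀ᵢ/nᵢ) / Σ(cᵢ·n₁ᵢ/nᵢ), with n₁ᵢ = aᵢ+bᵢ (exposed), n₀ᵢ = cᵢ+dᵢ (unexposed), nᵢ = n₁ᵢ+n₀ᵢ.
Stratum 1 (Urban): n₁ = 1873, n₀ = 1095, n = 2968; a·n₀/n = 25·1095/2968 = 9.2234; c·n₁/n = 113·1873/2968 = 71.3103
Stratum 2 (Rural): n₁ = 3008, n₀ = 1710, n = 4718; a·n₀/n = 96·1710/4718 = 34.7944; c·n₁/n = 345·3008/4718 = 219.9576
RR_MH = (9.2234 + 34.7944) / (71.3103 + 219.9576) = 44.0178 / 291.2679 = 0.15112

0.15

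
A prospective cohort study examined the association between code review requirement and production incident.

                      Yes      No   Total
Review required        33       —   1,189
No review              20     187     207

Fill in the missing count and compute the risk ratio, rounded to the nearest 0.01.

The missing cell is in the exposed row: 1189 − 33 = 1156.
So a = 33, b = 1156, c = 20, d = 187.
RR = [a/(a+b)] / [c/(c+d)] = (33/1189) / (20/207) = 0.02775/0.09662 = 0.28726

0.29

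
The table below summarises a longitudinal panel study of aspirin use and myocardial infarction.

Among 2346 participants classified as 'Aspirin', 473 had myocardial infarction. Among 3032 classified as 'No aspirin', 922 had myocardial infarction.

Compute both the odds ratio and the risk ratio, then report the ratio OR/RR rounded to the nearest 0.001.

0.872

From the description: a = 473, b = 1873, c = 922, d = 2110.
OR = (473·2110)/(1873·922) = 998030/1726906 = 0.57793
Risk in exposed = 473/2346 = 0.20162; risk in unexposed = 922/3032 = 0.30409; RR = 0.66303
OR/RR = 0.57793 / 0.66303 = 0.87165
The outcome is not rare, so the OR lies further from 1 than the RR.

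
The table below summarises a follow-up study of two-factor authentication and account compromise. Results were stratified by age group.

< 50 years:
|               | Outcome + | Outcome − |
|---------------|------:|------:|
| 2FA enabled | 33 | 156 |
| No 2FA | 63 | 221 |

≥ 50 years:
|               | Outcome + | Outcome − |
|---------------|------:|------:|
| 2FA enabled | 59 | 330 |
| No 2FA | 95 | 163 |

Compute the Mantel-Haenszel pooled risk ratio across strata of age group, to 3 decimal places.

RR_MH = Σ(aᵢ·n₀ᵢ/nᵢ) / Σ(cᵢ·n₁ᵢ/nᵢ), with n₁ᵢ = aᵢ+bᵢ (exposed), n₀ᵢ = cᵢ+dᵢ (unexposed), nᵢ = n₁ᵢ+n₀ᵢ.
Stratum 1 (< 50 years): n₁ = 189, n₀ = 284, n = 473; a·n₀/n = 33·284/473 = 19.8140; c·n₁/n = 63·189/473 = 25.1734
Stratum 2 (≥ 50 years): n₁ = 389, n₀ = 258, n = 647; a·n₀/n = 59·258/647 = 23.5270; c·n₁/n = 95·389/647 = 57.1175
RR_MH = (19.8140 + 23.5270) / (25.1734 + 57.1175) = 43.3410 / 82.2908 = 0.52668

0.527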